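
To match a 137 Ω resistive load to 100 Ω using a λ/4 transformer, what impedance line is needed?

Z_qwt ≈ 117 Ω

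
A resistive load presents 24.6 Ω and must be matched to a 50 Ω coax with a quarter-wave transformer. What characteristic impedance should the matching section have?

Z_qwt = √(Z_0·R_L) = √(50 × 24.6) = √1230

Z_qwt ≈ 35.1 Ω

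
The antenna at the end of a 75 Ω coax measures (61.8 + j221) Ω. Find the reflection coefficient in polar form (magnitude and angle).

Γ ≈ 0.852 ∠ 35.2°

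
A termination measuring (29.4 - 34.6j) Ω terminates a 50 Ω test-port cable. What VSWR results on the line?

Γ = (Z_L − Z_0)/(Z_L + Z_0) = (-20.6 − j34.6)/(79.4 − j34.6)
|Γ| = 40.3/86.6 = 0.465
VSWR = (1 + |Γ|)/(1 − |Γ|) = 1.46/0.535

VSWR ≈ 2.74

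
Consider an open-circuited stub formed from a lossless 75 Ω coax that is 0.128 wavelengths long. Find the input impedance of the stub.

βl = 2π × 0.128 = 46.1°
tan(βl) = 1.04
For an open-circuited stub, Z_in = −jZ_0·cot(βl) = −jZ_0/tan(βl)

Z_in ≈ −j72.2 Ω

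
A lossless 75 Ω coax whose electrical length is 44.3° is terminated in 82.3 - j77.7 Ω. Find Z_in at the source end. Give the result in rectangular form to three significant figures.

Z_in ≈ 31 − j18.7 Ω

tan(βl) = tan(44.3°) = 0.976
Z_in = Z_0·(Z_L + jZ_0·tanβl)/(Z_0 + jZ_L·tanβl)
     = 75·(82.3 − j4.51)/(151 + j80.3)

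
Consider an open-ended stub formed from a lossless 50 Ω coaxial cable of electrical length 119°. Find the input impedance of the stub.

Z_in ≈ +j27.7 Ω

tan(βl) = -1.8
For an open-ended stub, Z_in = −jZ_0·cot(βl) = −jZ_0/tan(βl)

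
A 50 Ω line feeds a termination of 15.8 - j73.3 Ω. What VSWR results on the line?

VSWR ≈ 10.2

Γ = (Z_L − Z_0)/(Z_L + Z_0) = (-34.2 − j73.3)/(65.8 − j73.3)
|Γ| = 80.9/98.5 = 0.821
VSWR = (1 + |Γ|)/(1 − |Γ|) = 1.82/0.179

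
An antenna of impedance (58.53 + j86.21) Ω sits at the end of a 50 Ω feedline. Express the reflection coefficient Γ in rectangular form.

Γ ≈ 0.435 + j0.449

Γ = (Z_L − Z_0)/(Z_L + Z_0) = (8.53 + j86.21)/(108.5 + j86.21)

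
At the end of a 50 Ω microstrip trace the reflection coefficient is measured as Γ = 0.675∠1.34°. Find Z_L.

Z_L = Z_0·(1 + Γ)/(1 − Γ) = 50·(1.67 + j0.0158)/(0.325 − j0.0158)

Z_L ≈ 257 + j14.9 Ω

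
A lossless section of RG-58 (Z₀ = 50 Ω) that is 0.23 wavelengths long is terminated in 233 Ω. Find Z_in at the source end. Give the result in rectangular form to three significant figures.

βl = 2π × 0.23 = 82.8°
tan(βl) = tan(82.8°) = 7.92
Z_in = Z_0·(Z_L + jZ_0·tanβl)/(Z_0 + jZ_L·tanβl)
     = 50·(233 + j396)/(50 + j1840)

Z_in ≈ 10.9 − j6.02 Ω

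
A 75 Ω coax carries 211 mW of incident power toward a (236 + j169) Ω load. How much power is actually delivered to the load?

P_delivered ≈ 119 mW

|Γ| = |(161 + j169)/(311 + j169)| = 0.659
|Γ|² = 0.435
P_refl = |Γ|²·P_inc = 91.8 mW, P_del = (1 − |Γ|²)·P_inc = 119 mW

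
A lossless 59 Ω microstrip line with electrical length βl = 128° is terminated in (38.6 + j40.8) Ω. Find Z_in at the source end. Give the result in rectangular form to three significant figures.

Z_in ≈ 23.9 − j7.78 Ω

tan(βl) = tan(128°) = -1.28
Z_in = Z_0·(Z_L + jZ_0·tanβl)/(Z_0 + jZ_L·tanβl)
     = 59·(38.6 − j34.7)/(111 − j49.4)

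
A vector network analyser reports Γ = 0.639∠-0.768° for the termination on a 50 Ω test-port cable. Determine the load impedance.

Z_L ≈ 227 − j6.57 Ω

Z_L = Z_0·(1 + Γ)/(1 − Γ) = 50·(1.64 − j0.00856)/(0.361 + j0.00856)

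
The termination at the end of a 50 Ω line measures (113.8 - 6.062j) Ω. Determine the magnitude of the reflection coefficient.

Γ = (Z_L − Z_0)/(Z_L + Z_0) = (63.8 − j6.062)/(163.8 − j6.062)
|Γ| = 64.1/164

|Γ| ≈ 0.391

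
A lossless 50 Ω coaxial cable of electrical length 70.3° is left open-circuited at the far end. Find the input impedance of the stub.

Z_in ≈ −j17.9 Ω

tan(βl) = 2.79
For an open-circuited stub, Z_in = −jZ_0·cot(βl) = −jZ_0/tan(βl)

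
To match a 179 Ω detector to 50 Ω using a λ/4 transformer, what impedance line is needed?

Z_qwt ≈ 94.6 Ω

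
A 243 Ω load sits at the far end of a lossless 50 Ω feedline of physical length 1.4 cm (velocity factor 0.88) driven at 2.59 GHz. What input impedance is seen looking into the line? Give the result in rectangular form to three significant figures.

Z_in ≈ 17.3 − j39.7 Ω

λ = v/f = 0.88·c / 2.59 GHz = 0.102 m
βl = 2π·l/λ = 2π × 0.137 = 49.4°
tan(βl) = tan(49.4°) = 1.17
Z_in = Z_0·(Z_L + jZ_0·tanβl)/(Z_0 + jZ_L·tanβl)
     = 50·(243 + j58.4)/(50 + j284)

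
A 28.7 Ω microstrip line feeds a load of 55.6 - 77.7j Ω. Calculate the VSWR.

Γ = (Z_L − Z_0)/(Z_L + Z_0) = (26.9 − j77.7)/(84.3 − j77.7)
|Γ| = 82.2/115 = 0.717
VSWR = (1 + |Γ|)/(1 − |Γ|) = 1.72/0.283

VSWR ≈ 6.07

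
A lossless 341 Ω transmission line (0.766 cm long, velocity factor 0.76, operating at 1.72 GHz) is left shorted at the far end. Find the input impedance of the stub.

λ = v/f = 0.76·c / 1.72 GHz = 0.133 m
βl = 2π·l/λ = 2π × 0.0578 = 20.8°
tan(βl) = 0.38
For a shorted stub, Z_in = jZ_0·tan(βl)

Z_in ≈ +j130 Ω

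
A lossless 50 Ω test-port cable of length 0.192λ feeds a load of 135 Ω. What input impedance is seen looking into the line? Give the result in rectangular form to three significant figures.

Z_in ≈ 20.8 − j16.1 Ω

βl = 2π × 0.192 = 69.1°
tan(βl) = tan(69.1°) = 2.62
Z_in = Z_0·(Z_L + jZ_0·tanβl)/(Z_0 + jZ_L·tanβl)
     = 50·(135 + j131)/(50 + j354)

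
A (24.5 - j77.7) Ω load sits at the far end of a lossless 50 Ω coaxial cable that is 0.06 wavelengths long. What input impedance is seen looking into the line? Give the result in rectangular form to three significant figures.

βl = 2π × 0.06 = 21.6°
tan(βl) = tan(21.6°) = 0.396
Z_in = Z_0·(Z_L + jZ_0·tanβl)/(Z_0 + jZ_L·tanβl)
     = 50·(24.5 − j57.9)/(80.8 + j9.7)

Z_in ≈ 10.7 − j37.1 Ω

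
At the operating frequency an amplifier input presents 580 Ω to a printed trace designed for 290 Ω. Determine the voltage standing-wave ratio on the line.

For a purely resistive load, VSWR = R_L/Z_0 or Z_0/R_L (whichever > 1) = 580/290

VSWR ≈ 2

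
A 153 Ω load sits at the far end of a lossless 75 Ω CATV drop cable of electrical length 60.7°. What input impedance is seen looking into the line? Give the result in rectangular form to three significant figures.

tan(βl) = tan(60.7°) = 1.78
Z_in = Z_0·(Z_L + jZ_0·tanβl)/(Z_0 + jZ_L·tanβl)
     = 75·(153 + j134)/(75 + j273)

Z_in ≈ 44.9 − j29.7 Ω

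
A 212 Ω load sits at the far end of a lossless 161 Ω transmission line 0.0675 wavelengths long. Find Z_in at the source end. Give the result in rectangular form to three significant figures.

Z_in ≈ 189 − j39.4 Ω

βl = 2π × 0.0675 = 24.3°
tan(βl) = tan(24.3°) = 0.452
Z_in = Z_0·(Z_L + jZ_0·tanβl)/(Z_0 + jZ_L·tanβl)
     = 161·(212 + j72.7)/(161 + j95.7)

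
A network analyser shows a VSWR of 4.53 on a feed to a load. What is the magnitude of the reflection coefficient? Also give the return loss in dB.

|Γ| = (S − 1)/(S + 1) = (4.53 − 1)/(4.53 + 1) = 3.53/5.53
RL = −20·log₁₀|Γ| = −20·log₁₀(0.638)

|Γ| ≈ 0.638; return loss ≈ 3.9 dB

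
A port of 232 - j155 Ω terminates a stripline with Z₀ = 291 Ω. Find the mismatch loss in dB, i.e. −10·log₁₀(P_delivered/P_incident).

mismatch loss ≈ 0.421 dB

Γ = (-59 − j155)/(523 − j155), |Γ| = 0.304
|Γ|² = 0.0924, so P_del/P_inc = 1 − |Γ|² = 0.908
ML = −10·log₁₀(1 − |Γ|²)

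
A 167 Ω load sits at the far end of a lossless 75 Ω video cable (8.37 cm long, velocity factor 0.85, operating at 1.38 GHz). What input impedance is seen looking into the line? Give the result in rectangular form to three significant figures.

λ = v/f = 0.85·c / 1.38 GHz = 0.185 m
βl = 2π·l/λ = 2π × 0.453 = 163°
tan(βl) = tan(163°) = -0.304
Z_in = Z_0·(Z_L + jZ_0·tanβl)/(Z_0 + jZ_L·tanβl)
     = 75·(167 − j22.8)/(75 − j50.8)

Z_in ≈ 125 + j61.9 Ω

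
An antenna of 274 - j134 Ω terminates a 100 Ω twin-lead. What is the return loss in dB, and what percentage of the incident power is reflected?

Γ = (174 − j134)/(374 − j134), |Γ| = 0.553
RL = −20·log₁₀(0.553) = 5.15 dB
P_refl/P_inc = |Γ|² = 0.306

RL ≈ 5.15 dB; 30.6% of incident power reflected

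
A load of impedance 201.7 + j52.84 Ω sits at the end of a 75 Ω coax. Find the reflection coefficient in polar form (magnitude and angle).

Γ ≈ 0.487 ∠ 11.8°

Γ = (Z_L − Z_0)/(Z_L + Z_0) = (126.7 + j52.84)/(276.7 + j52.84)
|Γ| = 137/282 = 0.487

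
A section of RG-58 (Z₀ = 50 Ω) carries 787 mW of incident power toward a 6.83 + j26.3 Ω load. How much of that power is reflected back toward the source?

|Γ| = |(-43.17 + j26.3)/(56.83 + j26.3)| = 0.807
|Γ|² = 0.652
P_refl = |Γ|²·P_inc = 513 mW, P_del = (1 − |Γ|²)·P_inc = 274 mW

P_reflected ≈ 513 mW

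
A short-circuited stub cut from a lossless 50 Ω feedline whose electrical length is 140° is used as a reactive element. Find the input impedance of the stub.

tan(βl) = -0.839
For a short-circuited stub, Z_in = jZ_0·tan(βl)

Z_in ≈ −j42 Ω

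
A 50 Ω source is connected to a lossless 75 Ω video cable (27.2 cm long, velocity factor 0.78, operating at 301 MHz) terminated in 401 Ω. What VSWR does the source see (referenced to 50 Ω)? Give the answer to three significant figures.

λ = v/f = 0.78·c / 301 MHz = 0.777 m
βl = 2π·l/λ = 2π × 0.35 = 126°
tan(βl) = -1.38
Z_in = Z_0·(Z_L + jZ_0·tanβl)/(Z_0 + jZ_L·tanβl) = 21 + j51.6 Ω
Γ_s = (Z_in − Z_s)/(Z_in + Z_s) = (-29 + j51.6)/(71 + j51.6), |Γ_s| = 0.674
VSWR = (1 + |Γ_s|)/(1 − |Γ_s|)

VSWR ≈ 5.13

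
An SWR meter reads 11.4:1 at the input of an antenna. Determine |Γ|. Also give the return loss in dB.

|Γ| ≈ 0.839; return loss ≈ 1.53 dB

|Γ| = (S − 1)/(S + 1) = (11.4 − 1)/(11.4 + 1) = 10.4/12.4
RL = −20·log₁₀|Γ| = −20·log₁₀(0.839)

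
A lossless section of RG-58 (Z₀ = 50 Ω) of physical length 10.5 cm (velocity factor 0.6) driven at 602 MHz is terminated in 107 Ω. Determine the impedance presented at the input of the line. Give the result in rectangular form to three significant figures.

λ = v/f = 0.6·c / 602 MHz = 0.299 m
βl = 2π·l/λ = 2π × 0.351 = 126°
tan(βl) = tan(126°) = -1.36
Z_in = Z_0·(Z_L + jZ_0·tanβl)/(Z_0 + jZ_L·tanβl)
     = 50·(107 − j67.8)/(50 − j145)

Z_in ≈ 32.2 + j25.8 Ω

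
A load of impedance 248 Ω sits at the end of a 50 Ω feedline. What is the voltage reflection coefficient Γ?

Γ = 0.664

Γ = (Z_L − Z_0)/(Z_L + Z_0) = (248 − 50)/(248 + 50) = 198/298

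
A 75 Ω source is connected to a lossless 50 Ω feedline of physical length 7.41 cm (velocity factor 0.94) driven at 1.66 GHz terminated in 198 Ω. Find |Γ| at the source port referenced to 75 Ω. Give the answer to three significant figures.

λ = v/f = 0.94·c / 1.66 GHz = 0.17 m
βl = 2π·l/λ = 2π × 0.436 = 157°
tan(βl) = -0.424
Z_in = Z_0·(Z_L + jZ_0·tanβl)/(Z_0 + jZ_L·tanβl) = 61.2 + j81.5 Ω
Γ_s = (Z_in − Z_s)/(Z_in + Z_s) = (-13.8 + j81.5)/(136 + j81.5), |Γ_s| = 0.521

|Γ| ≈ 0.521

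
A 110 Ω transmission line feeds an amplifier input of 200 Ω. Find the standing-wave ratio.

Γ = (200 − 110)/(200 + 110) = 0.29
VSWR = (1 + 0.29)/(1 − 0.29)

VSWR ≈ 1.82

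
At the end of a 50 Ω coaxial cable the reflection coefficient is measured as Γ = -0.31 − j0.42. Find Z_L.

Z_L ≈ 19.2 − j22.2 Ω

Z_L = Z_0·(1 + Γ)/(1 − Γ) = 50·(0.69 − j0.42)/(1.31 + j0.42)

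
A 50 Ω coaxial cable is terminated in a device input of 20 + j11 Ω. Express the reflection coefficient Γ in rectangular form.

Γ ≈ -0.394 + j0.219

Γ = (Z_L − Z_0)/(Z_L + Z_0) = (-30 + j11)/(70 + j11)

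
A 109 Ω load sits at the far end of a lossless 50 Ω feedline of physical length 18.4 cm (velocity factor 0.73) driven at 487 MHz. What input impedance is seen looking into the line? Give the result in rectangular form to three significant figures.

λ = v/f = 0.73·c / 487 MHz = 0.45 m
βl = 2π·l/λ = 2π × 0.409 = 147°
tan(βl) = tan(147°) = -0.642
Z_in = Z_0·(Z_L + jZ_0·tanβl)/(Z_0 + jZ_L·tanβl)
     = 50·(109 − j32.1)/(50 − j70)

Z_in ≈ 52 + j40.7 Ω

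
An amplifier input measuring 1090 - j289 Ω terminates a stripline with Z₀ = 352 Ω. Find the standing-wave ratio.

Γ = (Z_L − Z_0)/(Z_L + Z_0) = (738 − j289)/(1442 − j289)
|Γ| = 793/1470 = 0.539
VSWR = (1 + |Γ|)/(1 − |Γ|) = 1.54/0.461

VSWR ≈ 3.34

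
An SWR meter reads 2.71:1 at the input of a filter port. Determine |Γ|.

|Γ| = (S − 1)/(S + 1) = (2.71 − 1)/(2.71 + 1) = 1.71/3.71

|Γ| ≈ 0.461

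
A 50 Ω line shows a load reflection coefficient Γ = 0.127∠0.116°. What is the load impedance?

Z_L = Z_0·(1 + Γ)/(1 − Γ) = 50·(1.13 + j0.000257)/(0.873 − j0.000257)

Z_L ≈ 64.5 + j0.0337 Ω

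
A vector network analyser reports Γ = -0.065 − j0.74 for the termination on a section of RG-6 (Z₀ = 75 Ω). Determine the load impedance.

Z_L ≈ 20 − j66 Ω

Z_L = Z_0·(1 + Γ)/(1 − Γ) = 75·(0.935 − j0.74)/(1.06 + j0.74)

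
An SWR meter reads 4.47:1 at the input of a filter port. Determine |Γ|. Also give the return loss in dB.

|Γ| = (S − 1)/(S + 1) = (4.47 − 1)/(4.47 + 1) = 3.47/5.47
RL = −20·log₁₀|Γ| = −20·log₁₀(0.634)

|Γ| ≈ 0.634; return loss ≈ 3.95 dB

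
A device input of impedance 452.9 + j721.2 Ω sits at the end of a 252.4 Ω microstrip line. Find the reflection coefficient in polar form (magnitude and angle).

Γ ≈ 0.742 ∠ 28.8°

Γ = (Z_L − Z_0)/(Z_L + Z_0) = (200.5 + j721.2)/(705.3 + j721.2)
|Γ| = 749/1010 = 0.742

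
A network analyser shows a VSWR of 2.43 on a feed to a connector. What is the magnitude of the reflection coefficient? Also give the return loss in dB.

|Γ| = (S − 1)/(S + 1) = (2.43 − 1)/(2.43 + 1) = 1.43/3.43
RL = −20·log₁₀|Γ| = −20·log₁₀(0.417)

|Γ| ≈ 0.417; return loss ≈ 7.6 dB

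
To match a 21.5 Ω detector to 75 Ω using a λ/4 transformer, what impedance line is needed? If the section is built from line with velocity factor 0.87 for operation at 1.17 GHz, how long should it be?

Z_qwt = √(Z_0·R_L) = √(75 × 21.5) = √1612
λ = 0.87·c/f = 0.223 m, so l = λ/4 = 0.0558 m

Z_qwt ≈ 40.2 Ω; length ≈ 5.58 cm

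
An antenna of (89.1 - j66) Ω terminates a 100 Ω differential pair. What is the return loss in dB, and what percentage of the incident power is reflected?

RL ≈ 9.53 dB; 11.2% of incident power reflected

Γ = (-10.9 − j66)/(189.1 − j66), |Γ| = 0.334
RL = −20·log₁₀(0.334) = 9.53 dB
P_refl/P_inc = |Γ|² = 0.112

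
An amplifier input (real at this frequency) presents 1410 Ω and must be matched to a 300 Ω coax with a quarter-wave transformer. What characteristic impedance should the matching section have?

Z_qwt ≈ 650 Ω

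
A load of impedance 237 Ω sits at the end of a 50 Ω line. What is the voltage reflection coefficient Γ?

Γ = 0.652

Γ = (Z_L − Z_0)/(Z_L + Z_0) = (237 − 50)/(237 + 50) = 187/287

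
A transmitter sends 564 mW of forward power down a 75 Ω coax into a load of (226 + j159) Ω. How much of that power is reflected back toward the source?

P_reflected ≈ 234 mW

|Γ| = |(151 + j159)/(301 + j159)| = 0.644
|Γ|² = 0.415
P_refl = |Γ|²·P_inc = 234 mW, P_del = (1 − |Γ|²)·P_inc = 330 mW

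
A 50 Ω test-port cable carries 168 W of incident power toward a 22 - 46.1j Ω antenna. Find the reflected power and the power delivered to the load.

|Γ| = |(-28 − j46.1)/(72 − j46.1)| = 0.631
|Γ|² = 0.398
P_refl = |Γ|²·P_inc = 66.9 W, P_del = (1 − |Γ|²)·P_inc = 101 W

P_reflected ≈ 66.9 W; P_delivered ≈ 101 W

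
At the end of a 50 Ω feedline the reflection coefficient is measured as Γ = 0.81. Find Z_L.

Z_L ≈ 476 Ω

Z_L = Z_0·(1 + Γ)/(1 − Γ) = 50·(1.81)/(0.19)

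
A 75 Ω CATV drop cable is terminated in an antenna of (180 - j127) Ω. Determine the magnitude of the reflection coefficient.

|Γ| ≈ 0.578

Γ = (Z_L − Z_0)/(Z_L + Z_0) = (105 − j127)/(255 − j127)
|Γ| = 165/285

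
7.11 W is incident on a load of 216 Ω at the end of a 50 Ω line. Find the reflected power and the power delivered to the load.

Γ = (216 − 50)/(216 + 50) = 0.624
|Γ|² = 0.389
P_refl = |Γ|²·P_inc = 2.77 W, P_del = (1 − |Γ|²)·P_inc = 4.34 W

P_reflected ≈ 2.77 W; P_delivered ≈ 4.34 W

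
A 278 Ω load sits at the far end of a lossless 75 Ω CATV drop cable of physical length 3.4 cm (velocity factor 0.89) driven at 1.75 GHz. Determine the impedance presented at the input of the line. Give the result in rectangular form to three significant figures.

λ = v/f = 0.89·c / 1.75 GHz = 0.153 m
βl = 2π·l/λ = 2π × 0.223 = 80.2°
tan(βl) = tan(80.2°) = 5.8
Z_in = Z_0·(Z_L + jZ_0·tanβl)/(Z_0 + jZ_L·tanβl)
     = 75·(278 + j435)/(75 + j1610)

Z_in ≈ 20.8 − j12 Ω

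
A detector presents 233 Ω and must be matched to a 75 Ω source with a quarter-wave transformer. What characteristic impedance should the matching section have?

Z_qwt = √(Z_0·R_L) = √(75 × 233) = √17480

Z_qwt ≈ 132 Ω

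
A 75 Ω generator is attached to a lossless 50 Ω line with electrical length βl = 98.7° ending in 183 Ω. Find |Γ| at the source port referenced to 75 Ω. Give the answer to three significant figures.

tan(βl) = -6.54
Z_in = Z_0·(Z_L + jZ_0·tanβl)/(Z_0 + jZ_L·tanβl) = 14 + j7.07 Ω
Γ_s = (Z_in − Z_s)/(Z_in + Z_s) = (-61 + j7.07)/(89 + j7.07), |Γ_s| = 0.689

|Γ| ≈ 0.689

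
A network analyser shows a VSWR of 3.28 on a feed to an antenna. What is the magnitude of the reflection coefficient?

|Γ| = (S − 1)/(S + 1) = (3.28 − 1)/(3.28 + 1) = 2.28/4.28

|Γ| ≈ 0.533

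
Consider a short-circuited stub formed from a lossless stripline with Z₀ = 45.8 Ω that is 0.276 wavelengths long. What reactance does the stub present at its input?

βl = 2π × 0.276 = 99.4°
tan(βl) = -6.07
For a short-circuited stub, Z_in = jZ_0·tan(βl)

X_in ≈ -278 Ω (capacitive)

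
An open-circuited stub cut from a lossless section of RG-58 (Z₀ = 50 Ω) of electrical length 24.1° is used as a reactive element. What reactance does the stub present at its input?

X_in ≈ -112 Ω (capacitive)

tan(βl) = 0.447
For an open-circuited stub, Z_in = −jZ_0·cot(βl) = −jZ_0/tan(βl)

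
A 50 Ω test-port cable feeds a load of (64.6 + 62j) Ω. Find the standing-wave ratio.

VSWR ≈ 2.91

Γ = (Z_L − Z_0)/(Z_L + Z_0) = (14.6 + j62)/(114.6 + j62)
|Γ| = 63.7/130 = 0.489
VSWR = (1 + |Γ|)/(1 − |Γ|) = 1.49/0.511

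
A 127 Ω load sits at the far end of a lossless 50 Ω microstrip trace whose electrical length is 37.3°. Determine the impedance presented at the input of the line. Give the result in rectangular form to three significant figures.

tan(βl) = tan(37.3°) = 0.762
Z_in = Z_0·(Z_L + jZ_0·tanβl)/(Z_0 + jZ_L·tanβl)
     = 50·(127 + j38.1)/(50 + j96.7)

Z_in ≈ 42.3 − j43.8 Ω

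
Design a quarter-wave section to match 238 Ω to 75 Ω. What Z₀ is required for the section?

Z_qwt ≈ 134 Ω

Z_qwt = √(Z_0·R_L) = √(75 × 238) = √17850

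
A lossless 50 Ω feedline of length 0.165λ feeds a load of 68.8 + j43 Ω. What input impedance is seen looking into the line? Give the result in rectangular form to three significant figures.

βl = 2π × 0.165 = 59.4°
tan(βl) = tan(59.4°) = 1.69
Z_in = Z_0·(Z_L + jZ_0·tanβl)/(Z_0 + jZ_L·tanβl)
     = 50·(68.8 + j128)/(-22.7 + j116)

Z_in ≈ 47.2 − j38.8 Ω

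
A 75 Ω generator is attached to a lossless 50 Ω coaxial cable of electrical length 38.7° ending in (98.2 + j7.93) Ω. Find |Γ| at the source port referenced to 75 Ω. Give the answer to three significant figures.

|Γ| ≈ 0.332

tan(βl) = 0.801
Z_in = Z_0·(Z_L + jZ_0·tanβl)/(Z_0 + jZ_L·tanβl) = 49.8 − j34.8 Ω
Γ_s = (Z_in − Z_s)/(Z_in + Z_s) = (-25.2 − j34.8)/(125 − j34.8), |Γ_s| = 0.332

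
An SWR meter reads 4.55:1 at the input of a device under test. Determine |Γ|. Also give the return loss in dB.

|Γ| = (S − 1)/(S + 1) = (4.55 − 1)/(4.55 + 1) = 3.55/5.55
RL = −20·log₁₀|Γ| = −20·log₁₀(0.64)

|Γ| ≈ 0.64; return loss ≈ 3.88 dB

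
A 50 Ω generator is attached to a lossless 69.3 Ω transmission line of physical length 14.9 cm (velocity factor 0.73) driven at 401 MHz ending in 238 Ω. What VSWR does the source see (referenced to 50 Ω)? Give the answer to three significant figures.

VSWR ≈ 2.53

λ = v/f = 0.73·c / 401 MHz = 0.546 m
βl = 2π·l/λ = 2π × 0.273 = 98.2°
tan(βl) = -6.92
Z_in = Z_0·(Z_L + jZ_0·tanβl)/(Z_0 + jZ_L·tanβl) = 20.6 + j9.14 Ω
Γ_s = (Z_in − Z_s)/(Z_in + Z_s) = (-29.4 + j9.14)/(70.6 + j9.14), |Γ_s| = 0.433
VSWR = (1 + |Γ_s|)/(1 − |Γ_s|)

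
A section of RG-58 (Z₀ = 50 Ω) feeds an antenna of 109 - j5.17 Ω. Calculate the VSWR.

Γ = (Z_L − Z_0)/(Z_L + Z_0) = (59 − j5.17)/(159 − j5.17)
|Γ| = 59.2/159 = 0.372
VSWR = (1 + |Γ|)/(1 − |Γ|) = 1.37/0.628

VSWR ≈ 2.19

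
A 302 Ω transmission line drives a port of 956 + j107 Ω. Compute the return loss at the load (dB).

Γ = (654 + j107)/(1258 + j107), |Γ| = 0.525
RL = −20·log₁₀|Γ| = −20·log₁₀(0.525)

RL ≈ 5.6 dB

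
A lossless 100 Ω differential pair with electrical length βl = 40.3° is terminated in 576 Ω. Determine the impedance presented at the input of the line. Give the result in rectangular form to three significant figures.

Z_in ≈ 39.8 − j110 Ω

tan(βl) = tan(40.3°) = 0.848
Z_in = Z_0·(Z_L + jZ_0·tanβl)/(Z_0 + jZ_L·tanβl)
     = 100·(576 + j84.8)/(100 + j488)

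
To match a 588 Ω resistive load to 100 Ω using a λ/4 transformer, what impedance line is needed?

Z_qwt ≈ 242 Ω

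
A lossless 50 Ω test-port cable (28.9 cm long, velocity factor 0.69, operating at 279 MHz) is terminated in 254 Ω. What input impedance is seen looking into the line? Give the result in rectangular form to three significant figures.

Z_in ≈ 22.8 + j54.7 Ω

λ = v/f = 0.69·c / 279 MHz = 0.742 m
βl = 2π·l/λ = 2π × 0.39 = 140°
tan(βl) = tan(140°) = -0.832
Z_in = Z_0·(Z_L + jZ_0·tanβl)/(Z_0 + jZ_L·tanβl)
     = 50·(254 − j41.6)/(50 − j211)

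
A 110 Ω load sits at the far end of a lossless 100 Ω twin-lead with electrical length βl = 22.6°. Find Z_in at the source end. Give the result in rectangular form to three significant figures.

Z_in ≈ 107 − j7.23 Ω

tan(βl) = tan(22.6°) = 0.416
Z_in = Z_0·(Z_L + jZ_0·tanβl)/(Z_0 + jZ_L·tanβl)
     = 100·(110 + j41.6)/(100 + j45.8)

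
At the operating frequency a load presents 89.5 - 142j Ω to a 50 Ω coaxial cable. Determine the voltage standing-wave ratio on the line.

VSWR ≈ 6.71

Γ = (Z_L − Z_0)/(Z_L + Z_0) = (39.5 − j142)/(139.5 − j142)
|Γ| = 147/199 = 0.74
VSWR = (1 + |Γ|)/(1 − |Γ|) = 1.74/0.26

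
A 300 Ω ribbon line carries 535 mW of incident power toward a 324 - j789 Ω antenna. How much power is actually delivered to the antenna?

|Γ| = |(24 − j789)/(624 − j789)| = 0.785
|Γ|² = 0.616
P_refl = |Γ|²·P_inc = 329 mW, P_del = (1 − |Γ|²)·P_inc = 206 mW

P_delivered ≈ 206 mW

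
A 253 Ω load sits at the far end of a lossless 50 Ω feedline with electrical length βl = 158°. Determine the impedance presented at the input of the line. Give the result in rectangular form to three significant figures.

tan(βl) = tan(158°) = -0.404
Z_in = Z_0·(Z_L + jZ_0·tanβl)/(Z_0 + jZ_L·tanβl)
     = 50·(253 − j20.2)/(50 − j102)

Z_in ≈ 56.8 + j96 Ω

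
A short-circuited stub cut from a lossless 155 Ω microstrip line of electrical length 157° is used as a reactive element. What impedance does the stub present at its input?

tan(βl) = -0.424
For a short-circuited stub, Z_in = jZ_0·tan(βl)

Z_in ≈ −j65.8 Ω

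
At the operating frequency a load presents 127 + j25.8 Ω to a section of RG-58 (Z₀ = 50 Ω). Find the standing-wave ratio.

VSWR ≈ 2.66

Γ = (Z_L − Z_0)/(Z_L + Z_0) = (77 + j25.8)/(177 + j25.8)
|Γ| = 81.2/179 = 0.454
VSWR = (1 + |Γ|)/(1 − |Γ|) = 1.45/0.546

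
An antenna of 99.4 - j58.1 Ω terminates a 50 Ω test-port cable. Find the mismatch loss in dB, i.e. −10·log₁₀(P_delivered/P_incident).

mismatch loss ≈ 1.11 dB

Γ = (49.4 − j58.1)/(149.4 − j58.1), |Γ| = 0.476
|Γ|² = 0.226, so P_del/P_inc = 1 − |Γ|² = 0.774
ML = −10·log₁₀(1 − |Γ|²)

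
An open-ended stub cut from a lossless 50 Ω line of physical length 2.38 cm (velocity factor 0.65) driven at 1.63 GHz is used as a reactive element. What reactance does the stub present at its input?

X_in ≈ -16.6 Ω (capacitive)

λ = v/f = 0.65·c / 1.63 GHz = 0.12 m
βl = 2π·l/λ = 2π × 0.199 = 71.6°
tan(βl) = 3.01
For an open-ended stub, Z_in = −jZ_0·cot(βl) = −jZ_0/tan(βl)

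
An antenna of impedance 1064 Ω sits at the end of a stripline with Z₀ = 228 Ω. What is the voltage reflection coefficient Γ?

Γ = 0.647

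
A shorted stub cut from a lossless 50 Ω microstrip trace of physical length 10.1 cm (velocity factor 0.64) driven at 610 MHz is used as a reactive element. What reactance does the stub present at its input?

X_in ≈ -105 Ω (capacitive)

λ = v/f = 0.64·c / 610 MHz = 0.315 m
βl = 2π·l/λ = 2π × 0.321 = 116°
tan(βl) = -2.09
For a shorted stub, Z_in = jZ_0·tan(βl)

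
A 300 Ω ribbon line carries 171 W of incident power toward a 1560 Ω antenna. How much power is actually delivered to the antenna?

P_delivered ≈ 92.5 W

Γ = (1560 − 300)/(1560 + 300) = 0.677
|Γ|² = 0.459
P_refl = |Γ|²·P_inc = 78.5 W, P_del = (1 − |Γ|²)·P_inc = 92.5 W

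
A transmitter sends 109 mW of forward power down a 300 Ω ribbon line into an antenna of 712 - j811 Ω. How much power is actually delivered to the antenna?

P_delivered ≈ 55.4 mW

|Γ| = |(412 − j811)/(1012 − j811)| = 0.701
|Γ|² = 0.492
P_refl = |Γ|²·P_inc = 53.6 mW, P_del = (1 − |Γ|²)·P_inc = 55.4 mW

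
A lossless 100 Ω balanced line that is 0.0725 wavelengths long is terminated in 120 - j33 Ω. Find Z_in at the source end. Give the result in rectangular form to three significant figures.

βl = 2π × 0.0725 = 26.1°
tan(βl) = tan(26.1°) = 0.49
Z_in = Z_0·(Z_L + jZ_0·tanβl)/(Z_0 + jZ_L·tanβl)
     = 100·(120 + j16)/(116 + j58.8)

Z_in ≈ 87.8 − j30.7 Ω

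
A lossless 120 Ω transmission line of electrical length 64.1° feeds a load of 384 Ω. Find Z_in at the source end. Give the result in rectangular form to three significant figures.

tan(βl) = tan(64.1°) = 2.06
Z_in = Z_0·(Z_L + jZ_0·tanβl)/(Z_0 + jZ_L·tanβl)
     = 120·(384 + j247)/(120 + j791)

Z_in ≈ 45.3 − j51.4 Ω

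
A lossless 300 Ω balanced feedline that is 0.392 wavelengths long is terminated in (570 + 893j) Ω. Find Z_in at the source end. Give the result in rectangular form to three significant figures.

Z_in ≈ 67.6 + j222 Ω

βl = 2π × 0.392 = 141°
tan(βl) = tan(141°) = -0.806
Z_in = Z_0·(Z_L + jZ_0·tanβl)/(Z_0 + jZ_L·tanβl)
     = 300·(570 + j651)/(1020 − j460)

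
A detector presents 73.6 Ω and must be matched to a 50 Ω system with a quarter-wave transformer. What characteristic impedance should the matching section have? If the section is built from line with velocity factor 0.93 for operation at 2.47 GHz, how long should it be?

Z_qwt ≈ 60.7 Ω; length ≈ 2.82 cm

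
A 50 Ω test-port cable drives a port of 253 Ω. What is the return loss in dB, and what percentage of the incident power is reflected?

Γ = (253 − 50)/(253 + 50) = 0.67
RL = −20·log₁₀(0.67) = 3.48 dB
P_refl/P_inc = |Γ|² = 0.449

RL ≈ 3.48 dB; 44.9% of incident power reflected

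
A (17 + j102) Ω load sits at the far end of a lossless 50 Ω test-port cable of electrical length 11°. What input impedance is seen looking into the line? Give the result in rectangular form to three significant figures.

tan(βl) = tan(11°) = 0.194
Z_in = Z_0·(Z_L + jZ_0·tanβl)/(Z_0 + jZ_L·tanβl)
     = 50·(17 + j112)/(30.2 + j3.3)

Z_in ≈ 47.9 + j180 Ω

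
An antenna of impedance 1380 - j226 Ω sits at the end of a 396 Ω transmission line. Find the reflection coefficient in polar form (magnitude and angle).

Γ ≈ 0.564 ∠ -5.68°

Γ = (Z_L − Z_0)/(Z_L + Z_0) = (984 − j226)/(1776 − j226)
|Γ| = 1010/1790 = 0.564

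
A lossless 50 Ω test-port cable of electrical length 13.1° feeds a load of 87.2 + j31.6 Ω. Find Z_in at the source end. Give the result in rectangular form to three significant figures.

Z_in ≈ 103 + j1.67 Ω

tan(βl) = tan(13.1°) = 0.233
Z_in = Z_0·(Z_L + jZ_0·tanβl)/(Z_0 + jZ_L·tanβl)
     = 50·(87.2 + j43.2)/(42.6 + j20.3)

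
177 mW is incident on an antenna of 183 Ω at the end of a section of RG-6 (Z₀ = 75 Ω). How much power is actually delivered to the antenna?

P_delivered ≈ 146 mW

Γ = (183 − 75)/(183 + 75) = 0.419
|Γ|² = 0.175
P_refl = |Γ|²·P_inc = 31 mW, P_del = (1 − |Γ|²)·P_inc = 146 mW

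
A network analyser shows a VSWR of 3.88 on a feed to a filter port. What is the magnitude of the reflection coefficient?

|Γ| = (S − 1)/(S + 1) = (3.88 − 1)/(3.88 + 1) = 2.88/4.88

|Γ| ≈ 0.59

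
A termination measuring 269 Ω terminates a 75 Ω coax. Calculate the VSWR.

Γ = (269 − 75)/(269 + 75) = 0.564
VSWR = (1 + 0.564)/(1 − 0.564)

VSWR ≈ 3.59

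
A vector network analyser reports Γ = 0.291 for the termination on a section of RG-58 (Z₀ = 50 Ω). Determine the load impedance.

Z_L = Z_0·(1 + Γ)/(1 − Γ) = 50·(1.29)/(0.709)

Z_L ≈ 91 Ω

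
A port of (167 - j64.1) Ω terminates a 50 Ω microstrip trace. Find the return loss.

RL ≈ 4.59 dB

Γ = (117 − j64.1)/(217 − j64.1), |Γ| = 0.59
RL = −20·log₁₀|Γ| = −20·log₁₀(0.59)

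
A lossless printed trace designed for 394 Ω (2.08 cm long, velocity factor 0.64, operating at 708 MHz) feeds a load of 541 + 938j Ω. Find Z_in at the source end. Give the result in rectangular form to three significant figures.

λ = v/f = 0.64·c / 708 MHz = 0.271 m
βl = 2π·l/λ = 2π × 0.0767 = 27.6°
tan(βl) = tan(27.6°) = 0.523
Z_in = Z_0·(Z_L + jZ_0·tanβl)/(Z_0 + jZ_L·tanβl)
     = 394·(541 + j1140)/(-96.6 + j283)

Z_in ≈ 1200 − j1160 Ω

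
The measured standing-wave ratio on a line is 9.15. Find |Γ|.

|Γ| = (S − 1)/(S + 1) = (9.15 − 1)/(9.15 + 1) = 8.15/10.2

|Γ| ≈ 0.803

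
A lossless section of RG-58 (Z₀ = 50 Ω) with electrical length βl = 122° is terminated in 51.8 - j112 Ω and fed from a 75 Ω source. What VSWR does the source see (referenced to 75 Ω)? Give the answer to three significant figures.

tan(βl) = -1.6
Z_in = Z_0·(Z_L + jZ_0·tanβl)/(Z_0 + jZ_L·tanβl) = 19.6 + j61.7 Ω
Γ_s = (Z_in − Z_s)/(Z_in + Z_s) = (-55.4 + j61.7)/(94.6 + j61.7), |Γ_s| = 0.735
VSWR = (1 + |Γ_s|)/(1 − |Γ_s|)

VSWR ≈ 6.54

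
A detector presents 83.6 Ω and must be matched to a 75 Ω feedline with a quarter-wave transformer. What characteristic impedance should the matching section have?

Z_qwt = √(Z_0·R_L) = √(75 × 83.6) = √6270

Z_qwt ≈ 79.2 Ω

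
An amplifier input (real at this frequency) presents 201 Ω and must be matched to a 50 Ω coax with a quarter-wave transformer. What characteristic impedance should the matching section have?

Z_qwt ≈ 100 Ω

Z_qwt = √(Z_0·R_L) = √(50 × 201) = √10050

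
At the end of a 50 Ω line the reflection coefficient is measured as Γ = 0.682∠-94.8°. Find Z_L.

Z_L = Z_0·(1 + Γ)/(1 − Γ) = 50·(0.943 − j0.68)/(1.06 + j0.68)

Z_L ≈ 16.9 − j43 Ω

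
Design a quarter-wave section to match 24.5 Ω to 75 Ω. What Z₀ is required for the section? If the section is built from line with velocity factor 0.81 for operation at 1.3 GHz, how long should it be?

Z_qwt ≈ 42.9 Ω; length ≈ 4.67 cm

Z_qwt = √(Z_0·R_L) = √(75 × 24.5) = √1838
λ = 0.81·c/f = 0.187 m, so l = λ/4 = 0.0467 m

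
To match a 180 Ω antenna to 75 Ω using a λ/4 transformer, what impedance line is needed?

Z_qwt ≈ 116 Ω

Z_qwt = √(Z_0·R_L) = √(75 × 180) = √13500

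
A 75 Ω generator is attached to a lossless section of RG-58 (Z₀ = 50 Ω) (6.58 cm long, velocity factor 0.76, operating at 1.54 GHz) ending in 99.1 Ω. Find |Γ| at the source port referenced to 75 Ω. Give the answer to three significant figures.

|Γ| ≈ 0.229

λ = v/f = 0.76·c / 1.54 GHz = 0.148 m
βl = 2π·l/λ = 2π × 0.444 = 160°
tan(βl) = -0.364
Z_in = Z_0·(Z_L + jZ_0·tanβl)/(Z_0 + jZ_L·tanβl) = 73.8 + j35.1 Ω
Γ_s = (Z_in − Z_s)/(Z_in + Z_s) = (-1.19 + j35.1)/(149 + j35.1), |Γ_s| = 0.229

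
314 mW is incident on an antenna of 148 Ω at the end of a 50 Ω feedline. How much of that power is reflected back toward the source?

P_reflected ≈ 76.9 mW

Γ = (148 − 50)/(148 + 50) = 0.495
|Γ|² = 0.245
P_refl = |Γ|²·P_inc = 76.9 mW, P_del = (1 − |Γ|²)·P_inc = 237 mW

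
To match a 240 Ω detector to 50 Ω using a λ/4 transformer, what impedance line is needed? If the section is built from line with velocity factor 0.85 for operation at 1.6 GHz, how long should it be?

Z_qwt ≈ 110 Ω; length ≈ 3.98 cm

Z_qwt = √(Z_0·R_L) = √(50 × 240) = √12000
λ = 0.85·c/f = 0.159 m, so l = λ/4 = 0.0398 m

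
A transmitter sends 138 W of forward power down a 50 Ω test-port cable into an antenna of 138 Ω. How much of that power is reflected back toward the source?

P_reflected ≈ 30.2 W

Γ = (138 − 50)/(138 + 50) = 0.468
|Γ|² = 0.219
P_refl = |Γ|²·P_inc = 30.2 W, P_del = (1 − |Γ|²)·P_inc = 108 W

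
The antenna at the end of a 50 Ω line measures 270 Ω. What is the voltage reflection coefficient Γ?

Γ = 0.688

Γ = (Z_L − Z_0)/(Z_L + Z_0) = (270 − 50)/(270 + 50) = 220/320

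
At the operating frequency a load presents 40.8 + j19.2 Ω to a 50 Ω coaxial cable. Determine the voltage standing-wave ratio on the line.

VSWR ≈ 1.6

Γ = (Z_L − Z_0)/(Z_L + Z_0) = (-9.2 + j19.2)/(90.8 + j19.2)
|Γ| = 21.3/92.8 = 0.229
VSWR = (1 + |Γ|)/(1 − |Γ|) = 1.23/0.771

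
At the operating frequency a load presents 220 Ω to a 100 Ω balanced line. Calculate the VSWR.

Γ = (220 − 100)/(220 + 100) = 0.375
VSWR = (1 + 0.375)/(1 − 0.375)

VSWR ≈ 2.2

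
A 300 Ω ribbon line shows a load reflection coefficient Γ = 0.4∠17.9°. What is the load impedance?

Z_L ≈ 632 + j185 Ω

Z_L = Z_0·(1 + Γ)/(1 − Γ) = 300·(1.38 + j0.123)/(0.619 − j0.123)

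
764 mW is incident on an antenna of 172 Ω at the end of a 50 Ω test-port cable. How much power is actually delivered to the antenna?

Γ = (172 − 50)/(172 + 50) = 0.55
|Γ|² = 0.302
P_refl = |Γ|²·P_inc = 231 mW, P_del = (1 − |Γ|²)·P_inc = 533 mW

P_delivered ≈ 533 mW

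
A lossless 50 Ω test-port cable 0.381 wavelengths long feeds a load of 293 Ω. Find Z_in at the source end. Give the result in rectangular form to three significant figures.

βl = 2π × 0.381 = 137°
tan(βl) = tan(137°) = -0.927
Z_in = Z_0·(Z_L + jZ_0·tanβl)/(Z_0 + jZ_L·tanβl)
     = 50·(293 − j46.4)/(50 − j272)

Z_in ≈ 17.9 + j50.6 Ω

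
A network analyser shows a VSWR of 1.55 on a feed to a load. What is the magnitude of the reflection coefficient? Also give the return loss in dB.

|Γ| ≈ 0.216; return loss ≈ 13.3 dB

|Γ| = (S − 1)/(S + 1) = (1.55 − 1)/(1.55 + 1) = 0.55/2.55
RL = −20·log₁₀|Γ| = −20·log₁₀(0.216)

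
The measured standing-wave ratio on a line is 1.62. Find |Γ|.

|Γ| ≈ 0.237

|Γ| = (S − 1)/(S + 1) = (1.62 − 1)/(1.62 + 1) = 0.62/2.62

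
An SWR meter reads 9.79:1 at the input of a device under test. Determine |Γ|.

|Γ| ≈ 0.815

|Γ| = (S − 1)/(S + 1) = (9.79 − 1)/(9.79 + 1) = 8.79/10.8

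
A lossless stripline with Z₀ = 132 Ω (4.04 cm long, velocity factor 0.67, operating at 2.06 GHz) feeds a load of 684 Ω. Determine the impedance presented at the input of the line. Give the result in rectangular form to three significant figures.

Z_in ≈ 87.3 + j192 Ω

λ = v/f = 0.67·c / 2.06 GHz = 0.0976 m
βl = 2π·l/λ = 2π × 0.414 = 149°
tan(βl) = tan(149°) = -0.599
Z_in = Z_0·(Z_L + jZ_0·tanβl)/(Z_0 + jZ_L·tanβl)
     = 132·(684 − j79.1)/(132 − j410)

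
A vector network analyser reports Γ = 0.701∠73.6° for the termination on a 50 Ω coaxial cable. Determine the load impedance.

Z_L ≈ 23.2 + j61.4 Ω

Z_L = Z_0·(1 + Γ)/(1 − Γ) = 50·(1.2 + j0.672)/(0.802 − j0.672)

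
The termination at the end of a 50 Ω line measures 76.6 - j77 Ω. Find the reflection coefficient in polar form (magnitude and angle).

Γ ≈ 0.55 ∠ -39.6°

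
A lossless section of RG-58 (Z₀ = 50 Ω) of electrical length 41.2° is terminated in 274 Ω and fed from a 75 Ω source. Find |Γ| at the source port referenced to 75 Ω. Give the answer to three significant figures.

tan(βl) = 0.875
Z_in = Z_0·(Z_L + jZ_0·tanβl)/(Z_0 + jZ_L·tanβl) = 20.2 − j52.9 Ω
Γ_s = (Z_in − Z_s)/(Z_in + Z_s) = (-54.8 − j52.9)/(95.2 − j52.9), |Γ_s| = 0.7

|Γ| ≈ 0.7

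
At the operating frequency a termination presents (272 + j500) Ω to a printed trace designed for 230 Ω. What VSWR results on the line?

VSWR ≈ 5.85

Γ = (Z_L − Z_0)/(Z_L + Z_0) = (42 + j500)/(502 + j500)
|Γ| = 502/709 = 0.708
VSWR = (1 + |Γ|)/(1 − |Γ|) = 1.71/0.292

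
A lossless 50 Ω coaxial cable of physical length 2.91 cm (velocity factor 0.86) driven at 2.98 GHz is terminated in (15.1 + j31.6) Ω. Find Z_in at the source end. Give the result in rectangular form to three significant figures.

Z_in ≈ 12.8 − j22 Ω

λ = v/f = 0.86·c / 2.98 GHz = 0.0866 m
βl = 2π·l/λ = 2π × 0.336 = 121°
tan(βl) = tan(121°) = -1.66
Z_in = Z_0·(Z_L + jZ_0·tanβl)/(Z_0 + jZ_L·tanβl)
     = 50·(15.1 − j51.6)/(103 − j25.1)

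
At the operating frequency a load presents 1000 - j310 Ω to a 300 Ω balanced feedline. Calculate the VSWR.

VSWR ≈ 3.68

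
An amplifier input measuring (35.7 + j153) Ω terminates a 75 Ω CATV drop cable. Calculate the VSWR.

Γ = (Z_L − Z_0)/(Z_L + Z_0) = (-39.3 + j153)/(110.7 + j153)
|Γ| = 158/189 = 0.836
VSWR = (1 + |Γ|)/(1 − |Γ|) = 1.84/0.164

VSWR ≈ 11.2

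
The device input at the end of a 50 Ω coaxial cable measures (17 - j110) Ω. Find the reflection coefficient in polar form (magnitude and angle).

Γ = (Z_L − Z_0)/(Z_L + Z_0) = (-33 − j110)/(67 − j110)
|Γ| = 115/129 = 0.892

Γ ≈ 0.892 ∠ -48°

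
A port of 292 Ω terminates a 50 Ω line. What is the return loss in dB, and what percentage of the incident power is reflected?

RL ≈ 3 dB; 50.1% of incident power reflected

Γ = (292 − 50)/(292 + 50) = 0.708
RL = −20·log₁₀(0.708) = 3 dB
P_refl/P_inc = |Γ|² = 0.501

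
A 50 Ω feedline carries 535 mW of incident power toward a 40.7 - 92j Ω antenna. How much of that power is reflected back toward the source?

P_reflected ≈ 274 mW

|Γ| = |(-9.3 − j92)/(90.7 − j92)| = 0.716
|Γ|² = 0.512
P_refl = |Γ|²·P_inc = 274 mW, P_del = (1 − |Γ|²)·P_inc = 261 mW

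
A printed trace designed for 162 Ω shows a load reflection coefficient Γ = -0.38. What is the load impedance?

Z_L = Z_0·(1 + Γ)/(1 − Γ) = 162·(0.62)/(1.38)

Z_L ≈ 72.8 Ω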